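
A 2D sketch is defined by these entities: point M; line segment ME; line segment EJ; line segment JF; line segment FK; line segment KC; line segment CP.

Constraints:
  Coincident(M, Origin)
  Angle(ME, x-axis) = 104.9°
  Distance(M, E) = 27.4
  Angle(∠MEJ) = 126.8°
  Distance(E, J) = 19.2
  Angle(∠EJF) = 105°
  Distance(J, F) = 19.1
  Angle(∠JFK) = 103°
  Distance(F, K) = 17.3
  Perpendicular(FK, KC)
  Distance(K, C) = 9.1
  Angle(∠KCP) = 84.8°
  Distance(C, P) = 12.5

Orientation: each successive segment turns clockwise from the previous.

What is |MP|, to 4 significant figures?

33.56

M is at the origin; ME runs at 104.9° with length 27.4, so E = (-7.045, 26.48). ∠MEJ = 126.8° gives EJ at 51.70° from the x-axis; with |EJ| = 19.2, J = (4.854, 41.55). ∠EJF = 105.0° gives JF at -23.30° from the x-axis; with |JF| = 19.1, F = (22.40, 33.99). ∠JFK = 103.0° gives FK at -100.3° from the x-axis; with |FK| = 17.3, K = (19.30, 16.97). FK ⟂ KC, so KC runs at 169.7°; with |KC| = 9.1, C = (10.35, 18.60). ∠KCP = 84.8° gives CP at 74.50° from the x-axis; with |CP| = 12.5, P = (13.69, 30.64). Then |MP| = |P − M| = 33.56.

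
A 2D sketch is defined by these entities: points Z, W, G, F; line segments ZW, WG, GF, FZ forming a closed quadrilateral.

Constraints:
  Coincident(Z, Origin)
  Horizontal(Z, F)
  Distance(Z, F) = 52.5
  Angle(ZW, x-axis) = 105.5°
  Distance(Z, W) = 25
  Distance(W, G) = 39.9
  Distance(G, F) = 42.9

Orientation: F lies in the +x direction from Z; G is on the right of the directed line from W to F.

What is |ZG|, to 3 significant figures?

16.1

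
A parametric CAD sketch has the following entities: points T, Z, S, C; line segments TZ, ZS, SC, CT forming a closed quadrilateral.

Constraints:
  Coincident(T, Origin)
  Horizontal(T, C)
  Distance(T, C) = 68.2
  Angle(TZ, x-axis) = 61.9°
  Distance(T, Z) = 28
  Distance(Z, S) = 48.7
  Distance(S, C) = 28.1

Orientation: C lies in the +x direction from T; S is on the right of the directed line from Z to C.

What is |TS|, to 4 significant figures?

45.53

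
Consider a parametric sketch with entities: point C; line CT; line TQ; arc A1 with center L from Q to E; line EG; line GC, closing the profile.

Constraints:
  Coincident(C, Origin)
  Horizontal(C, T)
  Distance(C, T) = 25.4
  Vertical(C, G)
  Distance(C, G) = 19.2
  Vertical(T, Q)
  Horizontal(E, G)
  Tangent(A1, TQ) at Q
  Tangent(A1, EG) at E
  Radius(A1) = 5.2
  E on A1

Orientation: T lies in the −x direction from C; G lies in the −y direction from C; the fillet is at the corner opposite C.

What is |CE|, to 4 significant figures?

27.87

C is at the origin; CT is horizontal with |CT| = 25.4 and T on the −x side, so T = (-25.40, 0.000). C and G share the same x with |CG| = 19.2 and G on the −y side, so G = (0.000, -19.20). The virtual corner opposite C is at (-25.40, -19.20). Tangency of A1 to TQ means the radius LQ is perpendicular to TQ and A1 meets EG tangentially, so LE is at right angles to EG, with radius 5.2, so the center L sits 5.2 in from both sides at L = (-20.20, -14.00). That places the tangent points at Q = (-25.40, -14.00) on TQ and E = (-20.20, -19.20) on EG. Then |CE| = |E − C| = 27.87.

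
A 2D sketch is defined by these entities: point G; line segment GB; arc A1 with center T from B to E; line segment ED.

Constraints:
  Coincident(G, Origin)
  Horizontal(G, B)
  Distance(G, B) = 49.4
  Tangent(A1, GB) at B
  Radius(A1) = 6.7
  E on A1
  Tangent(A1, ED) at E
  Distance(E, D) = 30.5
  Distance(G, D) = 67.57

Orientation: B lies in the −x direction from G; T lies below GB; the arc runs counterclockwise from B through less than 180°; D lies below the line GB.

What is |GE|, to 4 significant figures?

56.49

G is at the origin; GB is horizontal with |GB| = 49.4 and B on the −x side, so B = (-49.40, 0.000). Tangency of A1 to GB means the radius TB is perpendicular to GB, so T = B + (0, -6.7) = (-49.40, -6.700). Since TE ⟂ ED (tangency), |TD| = √(6.7² + 30.5²) = 31.23 regardless of where E sits on A1. So D lies on both circle(G, 67.57) and circle(T, 31.23); the below-GB intersection is D = (-56.46, -37.12). E is the foot of the tangent from D: E = (-56.10, -6.620).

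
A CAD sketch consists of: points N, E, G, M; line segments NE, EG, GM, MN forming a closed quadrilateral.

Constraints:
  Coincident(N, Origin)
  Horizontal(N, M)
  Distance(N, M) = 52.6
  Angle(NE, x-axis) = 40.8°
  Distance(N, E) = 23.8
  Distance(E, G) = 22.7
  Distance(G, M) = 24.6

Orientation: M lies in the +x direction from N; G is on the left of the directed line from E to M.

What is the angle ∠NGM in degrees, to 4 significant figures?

92.92°

Checks: |EG| = 22.70 ✓; |GM| = 24.60 ✓.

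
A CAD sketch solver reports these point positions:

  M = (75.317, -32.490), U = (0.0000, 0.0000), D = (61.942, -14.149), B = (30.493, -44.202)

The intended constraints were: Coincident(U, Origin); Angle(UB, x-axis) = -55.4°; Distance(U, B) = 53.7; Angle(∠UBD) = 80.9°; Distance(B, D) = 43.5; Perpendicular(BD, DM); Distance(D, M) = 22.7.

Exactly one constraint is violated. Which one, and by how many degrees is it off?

Perpendicular(BD, DM) — off by 7.60°.

U = (0.00, 0.00) ✓; UB at -55.40° ✓; |UB| = 53.70 ✓; ∠UBD = 80.90° ✓; |BD| = 43.50 ✓; ∠(BD, DM) = 97.60° ✗; |DM| = 22.70 ✓.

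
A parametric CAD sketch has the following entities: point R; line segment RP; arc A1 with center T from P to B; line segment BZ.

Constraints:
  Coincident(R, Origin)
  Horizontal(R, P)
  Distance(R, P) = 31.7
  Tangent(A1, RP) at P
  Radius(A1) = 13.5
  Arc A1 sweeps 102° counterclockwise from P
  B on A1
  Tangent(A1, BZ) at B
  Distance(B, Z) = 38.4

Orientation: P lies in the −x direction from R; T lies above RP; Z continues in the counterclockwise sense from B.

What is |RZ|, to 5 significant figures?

60.024

R is at the origin; RP is horizontal with |RP| = 31.7 and P on the −x side, so P = (-31.700, 0.0000). Tangency of A1 to RP means the radius TP is perpendicular to RP, so T = P + (0, 13.5) = (-31.700, 13.500). On A1, P sits at bearing -90° from T; a 102° counterclockwise sweep puts B at bearing 12°, so B = T + 13.5·(cos 12°, sin 12°) = (-18.495, 16.307). Since A1 is tangent to BZ there, TB ⟂ BZ, so BZ runs along (−sin 12°, cos 12°); with |BZ| = 38.4, Z = (-26.479, 53.868). Then |RZ| = |Z − R| = 60.024.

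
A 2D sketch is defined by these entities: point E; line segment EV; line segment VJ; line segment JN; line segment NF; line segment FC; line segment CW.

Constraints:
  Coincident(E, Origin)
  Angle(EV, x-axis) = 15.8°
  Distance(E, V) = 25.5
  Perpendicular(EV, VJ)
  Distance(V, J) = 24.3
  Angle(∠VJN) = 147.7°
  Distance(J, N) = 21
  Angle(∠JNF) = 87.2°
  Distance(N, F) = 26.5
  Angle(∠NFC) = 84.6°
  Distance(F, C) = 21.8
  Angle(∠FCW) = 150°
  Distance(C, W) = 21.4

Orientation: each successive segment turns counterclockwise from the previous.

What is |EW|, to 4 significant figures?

27.11

E is at the origin; EV runs at 15.8° with length 25.5, so V = (24.54, 6.943). The perpendicularity gives VJ at right angles to EV, so VJ runs at 105.8°; with |VJ| = 24.3, J = (17.92, 30.33). ∠VJN = 147.7° gives JN at 138.1° from the x-axis; with |JN| = 21.0, N = (2.290, 44.35). ∠JNF = 87.2° gives NF at -129.1° from the x-axis; with |NF| = 26.5, F = (-14.42, 23.78). ∠NFC = 84.6° gives FC at -33.70° from the x-axis; with |FC| = 21.8, C = (3.713, 11.69). ∠FCW = 150.0° gives CW at -3.700° from the x-axis; with |CW| = 21.4, W = (25.07, 10.31). Then |EW| = |W − E| = 27.11.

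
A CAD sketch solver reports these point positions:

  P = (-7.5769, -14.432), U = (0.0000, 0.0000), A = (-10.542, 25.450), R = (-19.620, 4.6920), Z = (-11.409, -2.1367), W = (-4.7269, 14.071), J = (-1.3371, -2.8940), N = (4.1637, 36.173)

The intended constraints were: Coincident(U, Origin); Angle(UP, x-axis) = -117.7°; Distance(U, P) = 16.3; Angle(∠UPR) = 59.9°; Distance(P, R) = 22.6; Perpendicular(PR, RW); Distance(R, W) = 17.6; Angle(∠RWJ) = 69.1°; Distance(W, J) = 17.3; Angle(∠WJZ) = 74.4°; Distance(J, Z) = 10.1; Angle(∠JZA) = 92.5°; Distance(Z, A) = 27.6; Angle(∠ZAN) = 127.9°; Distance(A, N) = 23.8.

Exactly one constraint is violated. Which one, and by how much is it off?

Distance(A, N) = 23.8 — off by 5.60.

U = (0.00, 0.00) ✓; UP at -117.7° ✓; |UP| = 16.30 ✓; ∠UPR = 59.90° ✓; |PR| = 22.60 ✓; ∠(PR, RW) = 90.00° ✓; |RW| = 17.60 ✓; ∠RWJ = 69.10° ✓; |WJ| = 17.30 ✓; ∠WJZ = 74.40° ✓; |JZ| = 10.10 ✓; ∠JZA = 92.50° ✓; |ZA| = 27.60 ✓; ∠ZAN = 127.9° ✓; |AN| = 18.20 ✗.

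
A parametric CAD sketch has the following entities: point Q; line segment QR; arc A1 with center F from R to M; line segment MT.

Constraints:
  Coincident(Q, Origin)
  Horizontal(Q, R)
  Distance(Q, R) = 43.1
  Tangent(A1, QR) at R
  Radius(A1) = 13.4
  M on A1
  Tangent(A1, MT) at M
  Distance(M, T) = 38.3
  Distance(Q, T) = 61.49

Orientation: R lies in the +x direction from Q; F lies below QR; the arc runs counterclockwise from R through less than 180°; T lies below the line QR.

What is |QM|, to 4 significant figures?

32.95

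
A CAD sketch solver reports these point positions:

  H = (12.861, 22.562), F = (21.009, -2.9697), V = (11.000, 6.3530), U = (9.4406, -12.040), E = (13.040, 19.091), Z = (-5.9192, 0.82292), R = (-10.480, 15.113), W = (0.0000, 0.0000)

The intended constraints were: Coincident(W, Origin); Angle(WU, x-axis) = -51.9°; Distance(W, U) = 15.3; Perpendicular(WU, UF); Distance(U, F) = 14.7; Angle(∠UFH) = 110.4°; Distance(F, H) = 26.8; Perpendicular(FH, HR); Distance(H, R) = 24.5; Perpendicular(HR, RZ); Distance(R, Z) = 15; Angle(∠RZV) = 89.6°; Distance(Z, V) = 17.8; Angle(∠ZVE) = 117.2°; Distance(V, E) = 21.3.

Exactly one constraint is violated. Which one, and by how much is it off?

Distance(V, E) = 21.3 — off by 8.40.

W = (0.00, 0.00) ✓; WU at -51.90° ✓; |WU| = 15.30 ✓; ∠(WU, UF) = 90.00° ✓; |UF| = 14.70 ✓; ∠UFH = 110.4° ✓; |FH| = 26.80 ✓; ∠(FH, HR) = 90.00° ✓; |HR| = 24.50 ✓; ∠(HR, RZ) = 90.00° ✓; |RZ| = 15.00 ✓; ∠RZV = 89.60° ✓; |ZV| = 17.80 ✓; ∠ZVE = 117.2° ✓; |VE| = 12.90 ✗.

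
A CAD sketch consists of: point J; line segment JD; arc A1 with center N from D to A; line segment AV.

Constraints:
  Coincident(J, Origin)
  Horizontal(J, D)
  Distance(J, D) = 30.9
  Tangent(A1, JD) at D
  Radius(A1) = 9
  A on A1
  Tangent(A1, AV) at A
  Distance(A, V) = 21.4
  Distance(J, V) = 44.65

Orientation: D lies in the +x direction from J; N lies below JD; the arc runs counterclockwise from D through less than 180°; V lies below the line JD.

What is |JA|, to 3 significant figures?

25.8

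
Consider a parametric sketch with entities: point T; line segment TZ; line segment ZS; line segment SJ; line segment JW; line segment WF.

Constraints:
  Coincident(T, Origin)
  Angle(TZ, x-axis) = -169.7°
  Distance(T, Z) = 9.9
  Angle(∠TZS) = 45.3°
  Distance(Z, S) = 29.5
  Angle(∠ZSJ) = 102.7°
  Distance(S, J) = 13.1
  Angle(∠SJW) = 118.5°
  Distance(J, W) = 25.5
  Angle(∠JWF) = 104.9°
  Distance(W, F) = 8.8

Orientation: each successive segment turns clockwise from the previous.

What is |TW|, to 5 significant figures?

23.384

∠ZSJ = 102.7° gives SJ at -21.700° from the x-axis; with |SJ| = 13.1, J = (19.098, 17.727). ∠SJW = 118.5° gives JW at -83.200° from the x-axis; with |JW| = 25.5, W = (22.117, -7.5936). Then |TW| = |W − T| = 23.384.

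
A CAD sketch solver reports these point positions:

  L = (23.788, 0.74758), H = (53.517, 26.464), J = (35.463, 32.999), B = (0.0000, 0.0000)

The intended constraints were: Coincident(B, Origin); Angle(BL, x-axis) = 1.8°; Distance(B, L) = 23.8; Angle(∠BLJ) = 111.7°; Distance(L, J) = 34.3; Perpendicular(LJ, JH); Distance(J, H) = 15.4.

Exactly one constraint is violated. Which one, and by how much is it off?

Distance(J, H) = 15.4 — off by 3.80.

B = (0.00, 0.00) ✓; BL at 1.800° ✓; |BL| = 23.80 ✓; ∠BLJ = 111.7° ✓; |LJ| = 34.30 ✓; ∠(LJ, JH) = 90.00° ✓; |JH| = 19.20 ✗.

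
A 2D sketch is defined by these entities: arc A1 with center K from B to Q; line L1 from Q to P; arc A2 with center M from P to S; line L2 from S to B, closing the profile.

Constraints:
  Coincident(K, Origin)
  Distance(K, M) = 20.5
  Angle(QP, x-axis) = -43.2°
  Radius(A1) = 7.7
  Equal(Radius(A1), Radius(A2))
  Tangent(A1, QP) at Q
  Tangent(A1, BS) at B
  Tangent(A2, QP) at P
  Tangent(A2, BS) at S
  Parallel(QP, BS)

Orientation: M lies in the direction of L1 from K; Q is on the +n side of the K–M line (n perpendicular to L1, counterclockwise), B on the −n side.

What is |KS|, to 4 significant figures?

21.90

The slot axis is L1's direction at -43.2°, so u = (cos -43.2°, sin -43.2°) = (0.7290, -0.6845) and n = (−sin -43.2°, cos -43.2°) = (0.6845, 0.7290). K is at the origin and M lies 20.5 along u from K, so M = 20.5·u = (14.94, -14.03). Tangency of A1 to both parallel lines with radius 7.7 puts Q and B at K ± 7.7·n: Q = (5.271, 5.613), B = (-5.271, -5.613). Equal radii place P and S the same way about M: P = M + 7.7·n = (20.21, -8.420), S = M − 7.7·n = (9.673, -19.65). Then |KS| = |S − K| = 21.90.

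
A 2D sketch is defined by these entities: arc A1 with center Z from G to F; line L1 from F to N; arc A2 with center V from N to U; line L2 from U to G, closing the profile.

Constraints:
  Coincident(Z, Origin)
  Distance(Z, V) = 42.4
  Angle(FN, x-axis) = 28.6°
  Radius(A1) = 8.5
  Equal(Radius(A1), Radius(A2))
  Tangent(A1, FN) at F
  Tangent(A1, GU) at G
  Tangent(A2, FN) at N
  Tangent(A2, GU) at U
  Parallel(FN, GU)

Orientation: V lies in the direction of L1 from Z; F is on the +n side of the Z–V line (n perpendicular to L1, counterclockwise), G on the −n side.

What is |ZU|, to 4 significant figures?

43.24

Tangency of A1 to both parallel lines with radius 8.5 puts F and G at Z ± 8.5·n: F = (-4.069, 7.463), G = (4.069, -7.463). Equal radii place N and U the same way about V: N = V + 8.5·n = (33.16, 27.76), U = V − 8.5·n = (41.30, 12.83). Then |ZU| = |U − Z| = 43.24.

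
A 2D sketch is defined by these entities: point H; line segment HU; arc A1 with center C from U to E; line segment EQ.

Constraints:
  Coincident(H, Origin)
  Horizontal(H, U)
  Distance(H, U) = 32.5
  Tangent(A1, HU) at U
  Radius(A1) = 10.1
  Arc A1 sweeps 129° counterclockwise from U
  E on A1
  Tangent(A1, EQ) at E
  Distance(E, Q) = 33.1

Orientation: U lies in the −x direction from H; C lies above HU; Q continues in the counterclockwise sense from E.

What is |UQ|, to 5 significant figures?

44.132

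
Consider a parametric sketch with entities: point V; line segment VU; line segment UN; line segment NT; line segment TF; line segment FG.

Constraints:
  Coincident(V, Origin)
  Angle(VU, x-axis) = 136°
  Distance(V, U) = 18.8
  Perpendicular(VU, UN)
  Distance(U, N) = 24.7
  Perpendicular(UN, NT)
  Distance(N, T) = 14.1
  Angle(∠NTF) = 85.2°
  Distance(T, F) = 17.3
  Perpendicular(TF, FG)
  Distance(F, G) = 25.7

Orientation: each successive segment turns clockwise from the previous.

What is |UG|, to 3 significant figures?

16.1

∠NTF = 85.2° gives TF at -139° from the x-axis; with |TF| = 17.3, F = (0.760, 9.64). The perpendicularity gives FG at right angles to TF, so FG runs at 131°; with |FG| = 25.7, G = (-16.2, 29.0). Then |UG| = |G − U| = 16.1.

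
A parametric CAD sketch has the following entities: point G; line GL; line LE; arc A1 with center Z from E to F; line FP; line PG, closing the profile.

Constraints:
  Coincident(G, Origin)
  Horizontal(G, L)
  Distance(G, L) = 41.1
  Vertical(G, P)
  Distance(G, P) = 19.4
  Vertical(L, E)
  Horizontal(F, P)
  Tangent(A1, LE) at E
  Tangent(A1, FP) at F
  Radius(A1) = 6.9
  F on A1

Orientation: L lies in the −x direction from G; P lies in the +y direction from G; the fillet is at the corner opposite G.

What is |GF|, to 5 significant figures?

39.319

G is at the origin; GL is horizontal with |GL| = 41.1 and L on the −x side, so L = (-41.100, 0.0000). GP is vertical with |GP| = 19.4 and P on the +y side, so P = (0.0000, 19.400). The virtual corner opposite G is at (-41.100, 19.400). Tangency of A1 to LE means the radius ZE is perpendicular to LE and the tangent condition forces ZF to be normal to FP, with radius 6.9, so the center Z sits 6.9 in from both sides at Z = (-34.200, 12.500). That places the tangent points at E = (-41.100, 12.500) on LE and F = (-34.200, 19.400) on FP. Then |GF| = |F − G| = 39.319.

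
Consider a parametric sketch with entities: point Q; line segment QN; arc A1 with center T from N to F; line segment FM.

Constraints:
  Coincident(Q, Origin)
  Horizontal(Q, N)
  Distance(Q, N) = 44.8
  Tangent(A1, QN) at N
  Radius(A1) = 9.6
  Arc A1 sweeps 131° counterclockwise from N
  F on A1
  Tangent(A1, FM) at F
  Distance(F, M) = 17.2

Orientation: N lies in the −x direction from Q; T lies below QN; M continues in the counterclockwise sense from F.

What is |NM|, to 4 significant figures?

29.16

On A1, N sits at bearing 90° from T; a 131° counterclockwise sweep puts F at bearing 221°, so F = T + 9.6·(cos 221°, sin 221°) = (-52.05, -15.90). Tangency of A1 to FM means the radius TF is perpendicular to FM, so FM runs along (−sin 221°, cos 221°); with |FM| = 17.2, M = (-40.76, -28.88). Then |NM| = |M − N| = 29.16.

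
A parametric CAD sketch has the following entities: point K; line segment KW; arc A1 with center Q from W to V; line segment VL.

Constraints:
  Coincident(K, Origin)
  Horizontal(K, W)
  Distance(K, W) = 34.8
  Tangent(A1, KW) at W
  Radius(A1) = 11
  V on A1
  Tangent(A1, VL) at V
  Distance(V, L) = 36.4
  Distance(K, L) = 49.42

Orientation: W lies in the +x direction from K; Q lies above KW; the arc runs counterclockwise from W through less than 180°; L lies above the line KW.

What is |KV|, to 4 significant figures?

46.78

K is at the origin; K and W share the same y with |KW| = 34.8 and W on the +x side, so W = (34.80, 0.000). Tangency of A1 to KW means the radius QW is perpendicular to KW, so Q = W + (0, 11) = (34.80, 11.00). Since QV ⟂ VL (tangency), |QL| = √(11.0² + 36.4²) = 38.03 regardless of where V sits on A1. So L lies on both circle(K, 49.42) and circle(Q, 38.03); the above-KW intersection is L = (19.04, 45.61). V is the foot of the tangent from L: V = (43.06, 18.26).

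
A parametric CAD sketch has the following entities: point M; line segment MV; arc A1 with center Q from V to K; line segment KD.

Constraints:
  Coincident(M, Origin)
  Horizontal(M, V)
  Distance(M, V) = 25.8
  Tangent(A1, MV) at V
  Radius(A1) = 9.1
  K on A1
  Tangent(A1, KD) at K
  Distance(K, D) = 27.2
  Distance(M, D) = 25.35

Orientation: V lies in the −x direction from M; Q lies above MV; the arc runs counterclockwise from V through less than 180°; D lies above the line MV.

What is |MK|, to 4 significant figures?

18.90

M is at the origin; M and V share the same y with |MV| = 25.8 and V on the −x side, so V = (-25.80, 0.000). Since A1 is tangent to MV there, QV ⟂ MV, so Q = V + (0, 9.1) = (-25.80, 9.100). Since QK ⟂ KD (tangency), |QD| = √(9.1² + 27.2²) = 28.68 regardless of where K sits on A1. So D lies on both circle(M, 25.35) and circle(Q, 28.68); the above-MV intersection is D = (-2.106, 25.26). K is the foot of the tangent from D: K = (-18.55, 3.598).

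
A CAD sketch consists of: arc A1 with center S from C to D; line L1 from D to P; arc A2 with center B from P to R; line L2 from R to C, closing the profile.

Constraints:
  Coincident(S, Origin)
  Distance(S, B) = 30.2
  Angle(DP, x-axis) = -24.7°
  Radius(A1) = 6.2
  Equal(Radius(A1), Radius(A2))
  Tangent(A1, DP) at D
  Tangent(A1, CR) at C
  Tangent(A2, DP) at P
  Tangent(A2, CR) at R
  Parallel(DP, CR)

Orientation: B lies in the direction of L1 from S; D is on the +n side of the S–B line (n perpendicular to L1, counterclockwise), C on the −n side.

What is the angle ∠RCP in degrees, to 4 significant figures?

22.32°

Tangency of A1 to both parallel lines with radius 6.2 puts D and C at S ± 6.2·n: D = (2.591, 5.633), C = (-2.591, -5.633). Equal radii place P and R the same way about B: P = B + 6.2·n = (30.03, -6.987), R = B − 6.2·n = (24.85, -18.25). Then cos ∠RCP = CR·CP / (|CR||CP|), giving 22.32°.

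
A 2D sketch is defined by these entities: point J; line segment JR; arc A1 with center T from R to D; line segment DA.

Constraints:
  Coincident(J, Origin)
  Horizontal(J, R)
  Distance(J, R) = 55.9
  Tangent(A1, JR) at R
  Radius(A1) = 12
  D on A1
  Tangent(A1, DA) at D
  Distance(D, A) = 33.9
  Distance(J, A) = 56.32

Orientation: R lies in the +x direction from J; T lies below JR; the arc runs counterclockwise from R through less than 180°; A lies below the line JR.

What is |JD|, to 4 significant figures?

45.17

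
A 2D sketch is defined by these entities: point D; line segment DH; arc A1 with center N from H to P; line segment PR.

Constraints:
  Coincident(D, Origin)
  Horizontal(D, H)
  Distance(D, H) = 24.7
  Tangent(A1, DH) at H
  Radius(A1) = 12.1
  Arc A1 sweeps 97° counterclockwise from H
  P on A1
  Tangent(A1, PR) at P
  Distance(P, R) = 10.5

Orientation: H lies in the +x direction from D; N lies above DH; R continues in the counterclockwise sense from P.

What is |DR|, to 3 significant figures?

42.8

D is at the origin; DH is horizontal with |DH| = 24.7 and H on the +x side, so H = (24.7, 0.00). Tangency of A1 to DH means the radius NH is perpendicular to DH, so N = H + (0, 12.1) = (24.7, 12.1). On A1, H sits at bearing -90° from N; a 97° counterclockwise sweep puts P at bearing 7°, so P = N + 12.1·(cos 7°, sin 7°) = (36.7, 13.6). Since A1 is tangent to PR there, NP ⟂ PR, so PR runs along (−sin 7°, cos 7°); with |PR| = 10.5, R = (35.4, 24.0). Then |DR| = |R − D| = 42.8.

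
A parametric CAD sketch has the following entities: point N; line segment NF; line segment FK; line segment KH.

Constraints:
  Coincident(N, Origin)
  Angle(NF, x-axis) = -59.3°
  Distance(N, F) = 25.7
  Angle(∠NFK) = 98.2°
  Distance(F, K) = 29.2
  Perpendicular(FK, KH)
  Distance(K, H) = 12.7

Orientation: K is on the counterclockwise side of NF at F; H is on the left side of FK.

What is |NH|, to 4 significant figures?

35.25

N is at the origin; NF runs at -59.3° with length 25.7, so F = 25.7·(cos -59.3°, sin -59.3°) = (13.12, -22.10). ∠NFK = 98.2°, so FK runs at -59.3° + (180° − 98.2°) = 22.50° from the x-axis; with |FK| = 29.2, K = F + 29.2·(cos 22.50°, sin 22.50°) = (40.10, -10.92). The perpendicularity gives KH at right angles to FK; with |KH| = 12.7 on the left of FK, H = K + 12.7·(-0.3827, 0.9239) = (35.24, 0.8094). Then |NH| = |H − N| = 35.25.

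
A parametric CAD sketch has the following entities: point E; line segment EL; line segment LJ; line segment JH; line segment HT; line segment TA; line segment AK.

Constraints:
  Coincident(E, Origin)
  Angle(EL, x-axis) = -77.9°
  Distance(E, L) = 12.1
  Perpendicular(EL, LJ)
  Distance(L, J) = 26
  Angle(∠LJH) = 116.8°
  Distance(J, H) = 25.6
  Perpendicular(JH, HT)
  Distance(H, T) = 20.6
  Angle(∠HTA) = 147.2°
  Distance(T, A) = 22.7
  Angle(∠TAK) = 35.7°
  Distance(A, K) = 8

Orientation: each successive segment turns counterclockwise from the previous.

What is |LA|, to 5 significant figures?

29.961

E is at the origin; EL runs at -77.9° with length 12.1, so L = (2.5364, -11.831). The perpendicularity gives LJ at right angles to EL, so LJ runs at 12.100°; with |LJ| = 26.0, J = (27.959, -6.3811). ∠LJH = 116.8° gives JH at 75.300° from the x-axis; with |JH| = 25.6, H = (34.455, 18.381). JH ⟂ HT, so HT runs at 165.30°; with |HT| = 20.6, T = (14.529, 23.608). ∠HTA = 147.2° gives TA at -161.90° from the x-axis; with |TA| = 22.7, A = (-7.0475, 16.556). Then |LA| = |A − L| = 29.961.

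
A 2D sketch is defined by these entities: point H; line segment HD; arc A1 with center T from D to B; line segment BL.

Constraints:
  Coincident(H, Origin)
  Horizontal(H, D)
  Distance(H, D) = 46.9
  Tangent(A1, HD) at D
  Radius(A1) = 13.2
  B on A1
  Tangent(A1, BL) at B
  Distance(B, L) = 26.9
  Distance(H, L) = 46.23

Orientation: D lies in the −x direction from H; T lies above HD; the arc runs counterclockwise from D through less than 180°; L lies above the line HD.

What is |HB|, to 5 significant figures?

35.552

H is at the origin; HD is horizontal with |HD| = 46.9 and D on the −x side, so D = (-46.900, 0.0000). The tangent condition forces TD to be normal to HD, so T = D + (0, 13.2) = (-46.900, 13.200). Since TB ⟂ BL (tangency), |TL| = √(13.2² + 26.9²) = 29.964 regardless of where B sits on A1. So L lies on both circle(H, 46.23) and circle(T, 29.964); the above-HD intersection is L = (-28.213, 36.623). B is the foot of the tangent from L: B = (-34.010, 10.355).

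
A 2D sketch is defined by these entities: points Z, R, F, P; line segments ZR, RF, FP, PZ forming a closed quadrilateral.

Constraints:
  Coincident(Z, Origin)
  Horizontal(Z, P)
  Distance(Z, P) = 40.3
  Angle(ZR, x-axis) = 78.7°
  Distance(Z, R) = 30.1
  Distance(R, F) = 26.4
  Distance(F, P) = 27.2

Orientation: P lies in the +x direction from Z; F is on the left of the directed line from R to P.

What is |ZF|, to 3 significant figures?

41.2

Z is at the origin; ZP is horizontal with |ZP| = 40.3 and P in +x, so P = (40.3, 0). ZR runs at 78.7° with |ZR| = 30.1, so R = (5.90, 29.5). F is determined by |RF| = 26.4 and |FP| = 27.2 together: it lies at the intersection of circle(R, 26.4) and circle(P, 27.2). With |RP| = 45.3, the foot of the radical line on RP is 22.2 from R and the perpendicular offset is √(26.4² − 22.2²) = 14.3. Taking the left-of-RP solution: F = (32.1, 25.9).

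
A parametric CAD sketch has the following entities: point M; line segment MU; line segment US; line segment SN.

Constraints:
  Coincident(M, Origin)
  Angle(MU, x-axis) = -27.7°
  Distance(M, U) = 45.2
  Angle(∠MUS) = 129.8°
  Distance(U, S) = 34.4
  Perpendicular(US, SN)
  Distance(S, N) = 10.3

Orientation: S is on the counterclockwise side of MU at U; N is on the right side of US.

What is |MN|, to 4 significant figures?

77.71

M is at the origin; MU runs at -27.7° with length 45.2, so U = 45.2·(cos -27.7°, sin -27.7°) = (40.02, -21.01). ∠MUS = 129.8°, so US runs at -27.7° + (180° − 129.8°) = 22.50° from the x-axis; with |US| = 34.4, S = U + 34.4·(cos 22.50°, sin 22.50°) = (71.80, -7.847). US ⟂ SN; with |SN| = 10.3 on the right of US, N = S + 10.3·(0.3827, -0.9239) = (75.74, -17.36). Then |MN| = |N − M| = 77.71.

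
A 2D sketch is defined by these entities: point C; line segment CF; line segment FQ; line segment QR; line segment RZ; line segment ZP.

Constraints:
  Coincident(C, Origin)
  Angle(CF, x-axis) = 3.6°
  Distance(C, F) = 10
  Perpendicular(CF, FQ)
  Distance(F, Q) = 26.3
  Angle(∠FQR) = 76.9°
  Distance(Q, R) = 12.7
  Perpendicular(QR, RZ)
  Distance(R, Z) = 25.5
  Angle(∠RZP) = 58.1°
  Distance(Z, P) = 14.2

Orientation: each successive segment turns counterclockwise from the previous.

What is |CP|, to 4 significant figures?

15.98

C is at the origin; CF runs at 3.6° with length 10.0, so F = (9.980, 0.6279). The perpendicularity gives FQ at right angles to CF, so FQ runs at 93.60°; with |FQ| = 26.3, Q = (8.329, 26.88). ∠FQR = 76.9° gives QR at -163.3° from the x-axis; with |QR| = 12.7, R = (-3.835, 23.23). QR ⟂ RZ, so RZ runs at -73.30°; with |RZ| = 25.5, Z = (3.492, -1.198). ∠RZP = 58.1° gives ZP at 48.60° from the x-axis; with |ZP| = 14.2, P = (12.88, 9.454). Then |CP| = |P − C| = 15.98.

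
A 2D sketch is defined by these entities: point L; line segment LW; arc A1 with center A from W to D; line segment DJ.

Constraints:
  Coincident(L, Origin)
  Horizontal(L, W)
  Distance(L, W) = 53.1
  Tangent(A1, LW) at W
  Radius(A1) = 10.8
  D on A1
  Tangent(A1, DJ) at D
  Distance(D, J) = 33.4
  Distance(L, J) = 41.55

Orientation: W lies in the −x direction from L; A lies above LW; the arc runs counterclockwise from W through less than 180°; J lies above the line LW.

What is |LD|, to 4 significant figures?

44.36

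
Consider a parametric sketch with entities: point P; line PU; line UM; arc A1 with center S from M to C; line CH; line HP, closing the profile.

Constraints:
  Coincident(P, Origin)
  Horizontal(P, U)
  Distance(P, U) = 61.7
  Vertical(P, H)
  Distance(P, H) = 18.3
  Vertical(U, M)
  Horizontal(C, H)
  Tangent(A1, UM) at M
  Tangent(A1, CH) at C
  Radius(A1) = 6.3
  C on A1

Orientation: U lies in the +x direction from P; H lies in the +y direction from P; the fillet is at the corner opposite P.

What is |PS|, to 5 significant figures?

56.685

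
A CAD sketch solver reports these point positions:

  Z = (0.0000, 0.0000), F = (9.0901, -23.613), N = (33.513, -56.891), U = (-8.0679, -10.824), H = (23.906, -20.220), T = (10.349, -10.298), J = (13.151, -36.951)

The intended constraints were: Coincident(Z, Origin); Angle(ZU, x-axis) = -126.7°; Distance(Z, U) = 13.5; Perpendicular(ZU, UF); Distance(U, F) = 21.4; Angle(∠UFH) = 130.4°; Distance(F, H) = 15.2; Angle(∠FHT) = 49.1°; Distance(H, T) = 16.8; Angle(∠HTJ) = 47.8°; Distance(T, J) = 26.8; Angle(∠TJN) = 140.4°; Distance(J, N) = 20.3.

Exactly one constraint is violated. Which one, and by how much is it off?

Distance(J, N) = 20.3 — off by 8.20.

Z = (0.00, 0.00) ✓; ZU at -126.7° ✓; |ZU| = 13.50 ✓; ∠(ZU, UF) = 90.00° ✓; |UF| = 21.40 ✓; ∠UFH = 130.4° ✓; |FH| = 15.20 ✓; ∠FHT = 49.10° ✓; |HT| = 16.80 ✓; ∠HTJ = 47.80° ✓; |TJ| = 26.80 ✓; ∠TJN = 140.4° ✓; |JN| = 28.50 ✗.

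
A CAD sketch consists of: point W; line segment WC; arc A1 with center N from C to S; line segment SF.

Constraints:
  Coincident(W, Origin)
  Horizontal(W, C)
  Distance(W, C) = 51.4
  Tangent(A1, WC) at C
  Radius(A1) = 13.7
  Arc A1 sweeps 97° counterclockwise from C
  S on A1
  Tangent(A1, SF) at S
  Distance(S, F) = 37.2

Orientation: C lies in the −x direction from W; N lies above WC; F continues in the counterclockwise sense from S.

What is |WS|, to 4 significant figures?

40.81

W is at the origin; W and C share the same y with |WC| = 51.4 and C on the −x side, so C = (-51.40, 0.000). Tangency of A1 to WC means the radius NC is perpendicular to WC, so N = C + (0, 13.7) = (-51.40, 13.70). On A1, C sits at bearing -90° from N; a 97° counterclockwise sweep puts S at bearing 7°, so S = N + 13.7·(cos 7°, sin 7°) = (-37.80, 15.37). Then |WS| = |S − W| = 40.81.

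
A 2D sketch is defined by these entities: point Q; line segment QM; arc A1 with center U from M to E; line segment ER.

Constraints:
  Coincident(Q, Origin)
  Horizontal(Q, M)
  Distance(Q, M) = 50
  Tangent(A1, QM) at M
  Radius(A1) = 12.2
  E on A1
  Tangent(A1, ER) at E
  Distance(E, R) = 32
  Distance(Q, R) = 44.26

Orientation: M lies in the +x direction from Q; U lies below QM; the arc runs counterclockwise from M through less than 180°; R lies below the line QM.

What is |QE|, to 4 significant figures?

39.56

Checks: |UM| = 12.20 ✓; |UE| = 12.20 ✓; ∠(UE, ER) = 90.00° ✓; |ER| = 32.00 ✓; |QR| = 44.26 ✓.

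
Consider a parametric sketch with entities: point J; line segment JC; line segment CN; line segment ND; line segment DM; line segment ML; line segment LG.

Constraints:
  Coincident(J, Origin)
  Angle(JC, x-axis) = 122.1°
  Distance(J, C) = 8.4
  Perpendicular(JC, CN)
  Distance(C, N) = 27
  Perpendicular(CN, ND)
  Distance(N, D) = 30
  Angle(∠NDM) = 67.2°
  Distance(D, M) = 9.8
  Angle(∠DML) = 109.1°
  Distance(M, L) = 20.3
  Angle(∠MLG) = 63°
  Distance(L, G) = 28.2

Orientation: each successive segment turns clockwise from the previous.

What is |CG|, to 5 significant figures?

48.043

J is at the origin; JC runs at 122.1° with length 8.4, so C = (-4.4637, 7.1158). JC ⟂ CN, so CN runs at 32.100°; with |CN| = 27.0, N = (18.409, 21.464). The perpendicularity gives ND at right angles to CN, so ND runs at -57.900°; with |ND| = 30.0, D = (34.351, -3.9501). ∠NDM = 67.2° gives DM at -170.70° from the x-axis; with |DM| = 9.8, M = (24.679, -5.5338). ∠DML = 109.1° gives ML at 118.40° from the x-axis; with |ML| = 20.3, L = (15.024, 12.323). ∠MLG = 63.0° gives LG at 1.4000° from the x-axis; with |LG| = 28.2, G = (43.216, 13.012). Then |CG| = |G − C| = 48.043.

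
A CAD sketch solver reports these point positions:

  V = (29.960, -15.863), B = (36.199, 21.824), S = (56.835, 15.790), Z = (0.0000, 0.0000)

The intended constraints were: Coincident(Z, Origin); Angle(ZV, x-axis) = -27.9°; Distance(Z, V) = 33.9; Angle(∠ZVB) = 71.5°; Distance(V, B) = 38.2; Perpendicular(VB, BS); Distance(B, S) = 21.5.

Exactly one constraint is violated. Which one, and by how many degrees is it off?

Perpendicular(VB, BS) — off by 6.90°.

Z = (0.00, 0.00) ✓; ZV at -27.90° ✓; |ZV| = 33.90 ✓; ∠ZVB = 71.50° ✓; |VB| = 38.20 ✓; ∠(VB, BS) = 96.90° ✗; |BS| = 21.50 ✓.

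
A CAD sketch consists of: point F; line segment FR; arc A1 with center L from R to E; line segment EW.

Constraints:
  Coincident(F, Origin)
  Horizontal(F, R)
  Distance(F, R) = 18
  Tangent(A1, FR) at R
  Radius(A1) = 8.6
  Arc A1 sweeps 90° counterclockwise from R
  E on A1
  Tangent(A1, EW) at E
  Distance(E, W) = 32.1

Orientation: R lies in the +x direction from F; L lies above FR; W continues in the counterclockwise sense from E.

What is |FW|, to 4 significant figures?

48.62

F is at the origin; FR is horizontal with |FR| = 18.0 and R on the +x side, so R = (18.00, 0.000). A1 meets FR tangentially, so LR is at right angles to FR, so L = R + (0, 8.6) = (18.00, 8.600). On A1, R sits at bearing -90° from L; a 90° counterclockwise sweep puts E at bearing 0°, so E = L + 8.6·(cos 0°, sin 0°) = (26.60, 8.600). Since A1 is tangent to EW there, LE ⟂ EW, so EW runs along (−sin 0°, cos 0°); with |EW| = 32.1, W = (26.60, 40.70). Then |FW| = |W − F| = 48.62.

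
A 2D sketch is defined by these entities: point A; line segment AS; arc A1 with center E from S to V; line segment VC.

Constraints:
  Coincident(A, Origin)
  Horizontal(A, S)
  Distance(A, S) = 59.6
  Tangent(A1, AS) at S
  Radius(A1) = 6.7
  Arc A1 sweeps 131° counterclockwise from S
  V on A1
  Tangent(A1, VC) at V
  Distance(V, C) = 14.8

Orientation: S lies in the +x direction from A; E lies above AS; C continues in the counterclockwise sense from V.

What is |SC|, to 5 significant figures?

22.746

A is at the origin; AS is horizontal with |AS| = 59.6 and S on the +x side, so S = (59.600, 0.0000). The tangent condition forces ES to be normal to AS, so E = S + (0, 6.7) = (59.600, 6.7000). On A1, S sits at bearing -90° from E; a 131° counterclockwise sweep puts V at bearing 41°, so V = E + 6.7·(cos 41°, sin 41°) = (64.657, 11.096). Since A1 is tangent to VC there, EV ⟂ VC, so VC runs along (−sin 41°, cos 41°); with |VC| = 14.8, C = (54.947, 22.265). Then |SC| = |C − S| = 22.746.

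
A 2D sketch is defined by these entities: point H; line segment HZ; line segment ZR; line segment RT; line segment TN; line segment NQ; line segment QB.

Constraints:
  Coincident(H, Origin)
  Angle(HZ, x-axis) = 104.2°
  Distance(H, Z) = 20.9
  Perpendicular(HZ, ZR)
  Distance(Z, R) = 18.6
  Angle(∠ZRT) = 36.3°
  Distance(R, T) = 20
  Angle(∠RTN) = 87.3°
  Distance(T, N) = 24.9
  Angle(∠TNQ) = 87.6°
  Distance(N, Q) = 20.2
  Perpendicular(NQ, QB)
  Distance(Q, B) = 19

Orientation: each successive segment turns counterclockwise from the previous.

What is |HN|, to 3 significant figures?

31.9

H is at the origin; HZ runs at 104.2° with length 20.9, so Z = (-5.13, 20.3). HZ ⟂ ZR, so ZR runs at -166°; with |ZR| = 18.6, R = (-23.2, 15.7). ∠ZRT = 36.3° gives RT at -22.1° from the x-axis; with |RT| = 20.0, T = (-4.63, 8.17). ∠RTN = 87.3° gives TN at 70.6° from the x-axis; with |TN| = 24.9, N = (3.64, 31.7). Then |HN| = |N − H| = 31.9.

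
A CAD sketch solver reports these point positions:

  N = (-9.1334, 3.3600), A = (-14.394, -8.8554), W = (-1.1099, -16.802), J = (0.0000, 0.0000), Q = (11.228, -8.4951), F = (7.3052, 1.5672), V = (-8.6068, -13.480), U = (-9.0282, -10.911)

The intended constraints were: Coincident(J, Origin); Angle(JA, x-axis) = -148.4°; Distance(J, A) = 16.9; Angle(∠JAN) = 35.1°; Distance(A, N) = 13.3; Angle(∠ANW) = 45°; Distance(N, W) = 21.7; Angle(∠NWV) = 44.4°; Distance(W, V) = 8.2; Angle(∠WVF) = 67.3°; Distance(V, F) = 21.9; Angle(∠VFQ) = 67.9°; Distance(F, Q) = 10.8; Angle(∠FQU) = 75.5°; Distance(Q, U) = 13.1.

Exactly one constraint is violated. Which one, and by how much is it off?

Distance(Q, U) = 13.1 — off by 7.30.

J = (0.00, 0.00) ✓; JA at -148.4° ✓; |JA| = 16.90 ✓; ∠JAN = 35.10° ✓; |AN| = 13.30 ✓; ∠ANW = 45.00° ✓; |NW| = 21.70 ✓; ∠NWV = 44.40° ✓; |WV| = 8.200 ✓; ∠WVF = 67.30° ✓; |VF| = 21.90 ✓; ∠VFQ = 67.90° ✓; |FQ| = 10.80 ✓; ∠FQU = 75.50° ✓; |QU| = 20.40 ✗.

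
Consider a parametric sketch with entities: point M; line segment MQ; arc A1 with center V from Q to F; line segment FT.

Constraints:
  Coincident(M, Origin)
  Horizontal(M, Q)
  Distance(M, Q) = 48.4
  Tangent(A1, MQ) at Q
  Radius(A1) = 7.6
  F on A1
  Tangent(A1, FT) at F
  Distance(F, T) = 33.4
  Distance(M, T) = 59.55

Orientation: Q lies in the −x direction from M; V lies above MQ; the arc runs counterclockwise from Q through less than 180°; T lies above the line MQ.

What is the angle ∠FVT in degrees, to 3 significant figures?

77.2°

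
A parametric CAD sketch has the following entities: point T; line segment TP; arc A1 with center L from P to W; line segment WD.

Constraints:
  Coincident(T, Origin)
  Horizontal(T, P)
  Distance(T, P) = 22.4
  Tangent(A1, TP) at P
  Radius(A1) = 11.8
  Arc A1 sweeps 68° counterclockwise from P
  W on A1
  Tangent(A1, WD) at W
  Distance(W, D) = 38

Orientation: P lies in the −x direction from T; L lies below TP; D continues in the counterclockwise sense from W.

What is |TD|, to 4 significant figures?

63.87

On A1, P sits at bearing 90° from L; a 68° counterclockwise sweep puts W at bearing 158°, so W = L + 11.8·(cos 158°, sin 158°) = (-33.34, -7.380). Since A1 is tangent to WD there, LW ⟂ WD, so WD runs along (−sin 158°, cos 158°); with |WD| = 38.0, D = (-47.58, -42.61). Then |TD| = |D − T| = 63.87.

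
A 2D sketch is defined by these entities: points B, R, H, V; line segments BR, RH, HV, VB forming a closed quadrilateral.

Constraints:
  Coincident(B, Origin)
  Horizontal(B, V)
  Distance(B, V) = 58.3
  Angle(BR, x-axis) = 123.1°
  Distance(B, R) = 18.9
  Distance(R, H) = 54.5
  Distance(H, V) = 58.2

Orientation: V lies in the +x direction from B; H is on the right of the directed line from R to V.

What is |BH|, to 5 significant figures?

36.021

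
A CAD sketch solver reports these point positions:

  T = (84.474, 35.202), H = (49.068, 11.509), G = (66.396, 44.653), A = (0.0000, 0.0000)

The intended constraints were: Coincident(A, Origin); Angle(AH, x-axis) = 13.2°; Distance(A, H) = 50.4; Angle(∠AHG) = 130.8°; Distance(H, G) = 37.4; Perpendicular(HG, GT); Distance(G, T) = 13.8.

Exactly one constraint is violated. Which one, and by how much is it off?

Distance(G, T) = 13.8 — off by 6.60.

A = (0.00, 0.00) ✓; AH at 13.20° ✓; |AH| = 50.40 ✓; ∠AHG = 130.8° ✓; |HG| = 37.40 ✓; ∠(HG, GT) = 90.00° ✓; |GT| = 20.40 ✗.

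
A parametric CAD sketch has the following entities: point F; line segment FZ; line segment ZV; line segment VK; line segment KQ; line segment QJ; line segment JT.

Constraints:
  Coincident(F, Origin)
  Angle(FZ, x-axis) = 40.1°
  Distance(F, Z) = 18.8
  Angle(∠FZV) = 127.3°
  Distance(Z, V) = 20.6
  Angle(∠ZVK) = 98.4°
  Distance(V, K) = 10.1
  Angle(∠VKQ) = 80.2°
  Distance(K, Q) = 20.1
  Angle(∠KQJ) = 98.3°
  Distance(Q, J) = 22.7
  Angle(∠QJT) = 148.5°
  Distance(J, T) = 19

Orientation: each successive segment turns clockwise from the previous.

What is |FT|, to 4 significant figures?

48.92

F is at the origin; FZ runs at 40.1° with length 18.8, so Z = (14.38, 12.11). ∠FZV = 127.3° gives ZV at -12.60° from the x-axis; with |ZV| = 20.6, V = (34.48, 7.616). ∠ZVK = 98.4° gives VK at -94.20° from the x-axis; with |VK| = 10.1, K = (33.74, -2.457). ∠VKQ = 80.2° gives KQ at 166.0° from the x-axis; with |KQ| = 20.1, Q = (14.24, 2.406). ∠KQJ = 98.3° gives QJ at 84.30° from the x-axis; with |QJ| = 22.7, J = (16.50, 24.99). ∠QJT = 148.5° gives JT at 52.80° from the x-axis; with |JT| = 19.0, T = (27.98, 40.13). Then |FT| = |T − F| = 48.92.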